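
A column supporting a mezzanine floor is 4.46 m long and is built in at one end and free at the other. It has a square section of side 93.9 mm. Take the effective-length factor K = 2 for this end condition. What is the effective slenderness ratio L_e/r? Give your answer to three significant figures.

λ ≈ 329

For a square r = a/√12 = 93.9/√12 = 27.11 mm
L_e = K·L = 2 × 4.46 m = 8.920 m = 8920.0 mm
λ = L_e / r_min = 8920.0 / 27.11 = 329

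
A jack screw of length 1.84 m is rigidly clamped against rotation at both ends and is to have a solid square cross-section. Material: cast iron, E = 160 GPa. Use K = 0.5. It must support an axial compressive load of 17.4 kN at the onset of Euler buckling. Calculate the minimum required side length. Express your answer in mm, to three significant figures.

a ≈ 18.3 mm

L_e = K·L = 0.5 × 1.84 = 0.9200 m
Required I = P_cr·L_e²/(π²E) = 1.740×10^4 × 0.9200² / (π² × 1.60×10^11) = 9.326×10^-9 m⁴
I_req = 9.326×10^3 mm⁴
Solid square: I = a⁴/12  ⇒  a = (12I)^(1/4) = (12×9.326×10^3)^(1/4) = 18.3 mm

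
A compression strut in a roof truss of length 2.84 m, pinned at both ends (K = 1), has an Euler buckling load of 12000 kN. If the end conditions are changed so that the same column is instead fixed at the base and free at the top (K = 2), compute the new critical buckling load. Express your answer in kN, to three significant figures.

P_cr ≈ 3000 kN

P_cr ∝ 1/K², so P_cr,new = P_cr,old × (K_old/K_new)² = 12000 × (1/2)²
= 12000 × 0.2500 = 3000 kN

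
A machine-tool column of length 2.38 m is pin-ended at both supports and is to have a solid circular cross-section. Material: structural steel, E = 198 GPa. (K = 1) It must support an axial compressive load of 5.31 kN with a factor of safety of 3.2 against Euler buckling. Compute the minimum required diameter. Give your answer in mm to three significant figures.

Required P_cr = n·P = 3.2 × 5.31 = 16.99 kN
L_e = K·L = 1 × 2.38 = 2.380 m
Required I = P_cr·L_e²/(π²E) = 1.699×10^4 × 2.380² / (π² × 1.98×10^11) = 4.925×10^-8 m⁴
I_req = 4.925×10^4 mm⁴
Solid circle: I = πd⁴/64  ⇒  d = (64I/π)^(1/4) = (64×4.925×10^4/π)^(1/4) = 31.6 mm

d ≈ 31.6 mm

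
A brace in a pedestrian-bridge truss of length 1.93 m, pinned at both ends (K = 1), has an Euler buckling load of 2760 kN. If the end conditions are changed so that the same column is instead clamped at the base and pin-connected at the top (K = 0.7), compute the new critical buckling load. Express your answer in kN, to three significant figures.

P_cr ∝ 1/K², so P_cr,new = P_cr,old × (K_old/K_new)² = 2760 × (1/0.7)²
= 2760 × 2.041 = 5630 kN

P_cr ≈ 5630 kN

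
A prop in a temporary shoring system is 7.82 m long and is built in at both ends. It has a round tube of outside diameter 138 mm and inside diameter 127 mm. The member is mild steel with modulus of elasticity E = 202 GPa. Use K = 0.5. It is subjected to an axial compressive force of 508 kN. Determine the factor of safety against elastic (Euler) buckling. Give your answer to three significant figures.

d_o = 138 mm, d_i = 127 mm
I = π(d_o⁴ − d_i⁴)/64 = π(138⁴ − 127.0⁴)/64 = 5.033×10^6 mm⁴
I = 5.033×10^6 mm⁴ = 5.033×10^-6 m⁴
Effective length L_e = K·L = 0.5 × 7.82 = 3.910 m
P_cr = π²EI / L_e² = π² × 202×10⁹ × 5.033×10^-6 / 3.910² = 6.563×10^5 N
Factor of safety n = P_cr / P = 656.32 / 508 = 1.29

n ≈ 1.29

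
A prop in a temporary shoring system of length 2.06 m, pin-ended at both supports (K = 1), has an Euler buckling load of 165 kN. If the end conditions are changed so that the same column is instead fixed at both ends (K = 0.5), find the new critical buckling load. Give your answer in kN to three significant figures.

P_cr ≈ 660 kN

P_cr ∝ 1/K², so P_cr,new = P_cr,old × (K_old/K_new)² = 165 × (1/0.5)²
= 165 × 4.000 = 660 kN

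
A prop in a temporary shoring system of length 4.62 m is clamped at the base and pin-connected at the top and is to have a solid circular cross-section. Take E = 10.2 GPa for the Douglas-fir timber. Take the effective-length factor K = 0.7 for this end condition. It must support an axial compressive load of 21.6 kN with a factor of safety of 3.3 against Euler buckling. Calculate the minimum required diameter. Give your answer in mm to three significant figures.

d ≈ 111 mm

Required P_cr = n·P = 3.3 × 21.6 = 71.28 kN
L_e = K·L = 0.7 × 4.62 = 3.234 m
Required I = P_cr·L_e²/(π²E) = 7.128×10^4 × 3.234² / (π² × 1.02×10^10) = 7.405×10^-6 m⁴
I_req = 7.405×10^6 mm⁴
Solid circle: I = πd⁴/64  ⇒  d = (64I/π)^(1/4) = (64×7.405×10^6/π)^(1/4) = 111 mm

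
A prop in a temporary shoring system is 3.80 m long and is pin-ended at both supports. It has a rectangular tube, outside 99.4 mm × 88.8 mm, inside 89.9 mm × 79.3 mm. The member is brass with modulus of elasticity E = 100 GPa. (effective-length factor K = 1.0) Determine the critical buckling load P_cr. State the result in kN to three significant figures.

P_cr ≈ 141 kN

Weak-axis I_min = (h_o·b_o³ − h_i·b_i³)/12 with b_o = 88.8, b_i = 79.30 mm (shorter outer/inner sides).
I_min = (99.4×88.8³ − 89.90×79.30³)/12 = 2.064×10^6 mm⁴
I = 2.064×10^6 mm⁴ = 2.064×10^-6 m⁴
Effective length L_e = K·L = 1 × 3.80 = 3.800 m
P_cr = π²EI / L_e² = π² × 100×10⁹ × 2.064×10^-6 / 3.800² = 1.411×10^5 N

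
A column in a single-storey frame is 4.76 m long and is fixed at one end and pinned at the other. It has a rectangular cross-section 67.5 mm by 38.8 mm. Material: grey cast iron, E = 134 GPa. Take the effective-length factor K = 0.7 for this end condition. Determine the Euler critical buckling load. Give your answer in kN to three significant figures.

Buckling occurs about the weak axis: I_min = h·b³/12 with b = 38.8 mm (the shorter side).
I_min = 67.5×38.8³/12 = 3.286×10^5 mm⁴
I = 3.286×10^5 mm⁴ = 3.286×10^-7 m⁴
Effective length L_e = K·L = 0.7 × 4.76 = 3.332 m
P_cr = π²EI / L_e² = π² × 134×10⁹ × 3.286×10^-7 / 3.332² = 3.914×10^4 N

P_cr ≈ 39.1 kN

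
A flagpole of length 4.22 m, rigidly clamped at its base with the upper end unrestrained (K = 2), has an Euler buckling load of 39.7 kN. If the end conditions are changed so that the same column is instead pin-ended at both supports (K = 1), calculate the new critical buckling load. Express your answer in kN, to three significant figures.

P_cr ∝ 1/K², so P_cr,new = P_cr,old × (K_old/K_new)² = 39.7 × (2/1)²
= 39.7 × 4.000 = 159 kN

P_cr ≈ 159 kN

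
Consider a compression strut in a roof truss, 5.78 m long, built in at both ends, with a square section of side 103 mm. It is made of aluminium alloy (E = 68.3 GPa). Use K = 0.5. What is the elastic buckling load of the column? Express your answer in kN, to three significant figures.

I = a⁴/12 = 103⁴/12 = 9.379×10^6 mm⁴
I = 9.379×10^6 mm⁴ = 9.379×10^-6 m⁴
Effective length L_e = K·L = 0.5 × 5.78 = 2.890 m
P_cr = π²EI / L_e² = π² × 68.3×10⁹ × 9.379×10^-6 / 2.890² = 7.570×10^5 N

P_cr ≈ 757 kN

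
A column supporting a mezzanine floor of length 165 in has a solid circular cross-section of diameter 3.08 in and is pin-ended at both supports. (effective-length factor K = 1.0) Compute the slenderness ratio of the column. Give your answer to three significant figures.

I = πd⁴/64 = π×3.08⁴/64 = 4.417 in⁴
A = 7.451 in²;  r_min = √(I/A) = √(4.417/7.451) = 0.7700 in
L_e = K·L = 1 × 165 = 165.0 in
λ = L_e / r_min = 165.00 / 0.7700 = 214

λ ≈ 214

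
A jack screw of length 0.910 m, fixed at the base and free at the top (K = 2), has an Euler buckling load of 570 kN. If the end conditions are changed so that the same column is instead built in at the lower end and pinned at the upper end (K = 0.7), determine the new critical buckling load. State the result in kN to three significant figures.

P_cr ∝ 1/K², so P_cr,new = P_cr,old × (K_old/K_new)² = 570 × (2/0.7)²
= 570 × 8.163 = 4650 kN

P_cr ≈ 4650 kN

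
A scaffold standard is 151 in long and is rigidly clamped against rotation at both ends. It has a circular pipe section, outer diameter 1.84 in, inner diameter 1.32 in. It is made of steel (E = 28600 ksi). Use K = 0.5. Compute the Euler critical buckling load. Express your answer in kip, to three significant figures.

d_o = 1.84 in, d_i = 1.32 in
I = π(d_o⁴ − d_i⁴)/64 = π(1.84⁴ − 1.320⁴)/64 = 0.4136 in⁴
Effective length L_e = K·L = 0.5 × 151 = 75.50 in
P_cr = π²EI / L_e² = π² × 28600×10³ × 0.4136 / 75.50² = 2.048×10^4 lb

P_cr ≈ 20.5 kip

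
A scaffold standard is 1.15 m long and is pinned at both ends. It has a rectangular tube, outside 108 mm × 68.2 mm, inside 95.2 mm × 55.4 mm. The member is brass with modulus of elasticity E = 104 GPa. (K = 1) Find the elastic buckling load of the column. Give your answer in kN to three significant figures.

Weak-axis I_min = (h_o·b_o³ − h_i·b_i³)/12 with b_o = 68.2, b_i = 55.40 mm (shorter outer/inner sides).
I_min = (108×68.2³ − 95.20×55.40³)/12 = 1.506×10^6 mm⁴
I = 1.506×10^6 mm⁴ = 1.506×10^-6 m⁴
Effective length L_e = K·L = 1 × 1.15 = 1.150 m
P_cr = π²EI / L_e² = π² × 104×10⁹ × 1.506×10^-6 / 1.150² = 1.169×10^6 N

P_cr ≈ 1170 kN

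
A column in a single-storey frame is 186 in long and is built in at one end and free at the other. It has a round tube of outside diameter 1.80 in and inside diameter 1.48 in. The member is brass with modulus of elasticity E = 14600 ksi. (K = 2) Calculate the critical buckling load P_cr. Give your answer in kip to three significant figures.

d_o = 1.80 in, d_i = 1.48 in
I = π(d_o⁴ − d_i⁴)/64 = π(1.80⁴ − 1.480⁴)/64 = 0.2798 in⁴
Effective length L_e = K·L = 2 × 186 = 372.0 in
P_cr = π²EI / L_e² = π² × 14600×10³ × 0.2798 / 372.0² = 291.3 lb

P_cr ≈ 0.291 kip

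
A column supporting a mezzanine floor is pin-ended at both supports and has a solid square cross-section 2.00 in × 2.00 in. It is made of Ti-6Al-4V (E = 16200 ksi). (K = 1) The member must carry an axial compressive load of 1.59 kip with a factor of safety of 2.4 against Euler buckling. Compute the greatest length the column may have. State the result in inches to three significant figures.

L_max ≈ 236 in

I = a⁴/12 = 2.00⁴/12 = 1.333 in⁴
Required critical load P_cr = n·P = 2.4 × 1.59 = 3.816 kip = 3.816×10^3 lb
From P_cr = π²EI/(K·L)²:  L = (1/K)·√(π²EI/P_cr) = (1/1)·√(π²×1.62×10^7×1.333/3.816×10^3)
L = 236 in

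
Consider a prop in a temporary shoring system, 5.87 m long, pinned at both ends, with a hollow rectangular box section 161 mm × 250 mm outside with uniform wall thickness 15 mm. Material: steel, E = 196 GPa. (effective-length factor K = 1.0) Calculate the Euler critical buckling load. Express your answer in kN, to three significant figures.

Inner dimensions: h_i = 250 − 2×15 = 220.0 mm, b_i = 161 − 2×15 = 131.0 mm
Weak-axis I_min = (h_o·b_o³ − h_i·b_i³)/12 with b_o = 161, b_i = 131.0 mm (shorter outer/inner sides).
I_min = (250×161³ − 220.0×131.0³)/12 = 4.573×10^7 mm⁴
I = 4.573×10^7 mm⁴ = 4.573×10^-5 m⁴
Effective length L_e = K·L = 1 × 5.87 = 5.870 m
P_cr = π²EI / L_e² = π² × 196×10⁹ × 4.573×10^-5 / 5.870² = 2.567×10^6 N

P_cr ≈ 2570 kN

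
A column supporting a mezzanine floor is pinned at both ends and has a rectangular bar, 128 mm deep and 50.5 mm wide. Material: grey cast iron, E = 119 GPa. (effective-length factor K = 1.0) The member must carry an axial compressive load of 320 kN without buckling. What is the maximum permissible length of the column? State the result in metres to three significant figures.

L_max ≈ 2.25 m

Buckling occurs about the weak axis: I_min = h·b³/12 with b = 50.5 mm (the shorter side).
I_min = 128×50.5³/12 = 1.374×10^6 mm⁴
I = 1.374×10^-6 m⁴
At the buckling limit P_cr = P = 3.200×10^5 N
From P_cr = π²EI/(K·L)²:  L = (1/K)·√(π²EI/P_cr) = (1/1)·√(π²×1.19×10^11×1.374×10^-6/3.200×10^5)
L = 2.25 m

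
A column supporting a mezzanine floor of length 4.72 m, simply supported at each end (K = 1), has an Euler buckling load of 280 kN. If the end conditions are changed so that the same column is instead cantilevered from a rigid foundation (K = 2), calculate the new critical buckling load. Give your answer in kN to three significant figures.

P_cr ≈ 70.0 kN

P_cr ∝ 1/K², so P_cr,new = P_cr,old × (K_old/K_new)² = 280 × (1/2)²
= 280 × 0.2500 = 70.0 kN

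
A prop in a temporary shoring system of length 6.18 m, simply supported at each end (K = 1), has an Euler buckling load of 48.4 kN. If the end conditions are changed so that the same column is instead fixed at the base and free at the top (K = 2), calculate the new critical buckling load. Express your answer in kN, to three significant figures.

P_cr ≈ 12.1 kN

P_cr ∝ 1/K², so P_cr,new = P_cr,old × (K_old/K_new)² = 48.4 × (1/2)²
= 48.4 × 0.2500 = 12.1 kN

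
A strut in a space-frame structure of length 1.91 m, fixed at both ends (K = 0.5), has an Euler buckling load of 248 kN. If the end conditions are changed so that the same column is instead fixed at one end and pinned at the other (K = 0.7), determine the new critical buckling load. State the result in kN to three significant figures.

P_cr ∝ 1/K², so P_cr,new = P_cr,old × (K_old/K_new)² = 248 × (0.5/0.7)²
= 248 × 0.5102 = 127 kN

P_cr ≈ 127 kN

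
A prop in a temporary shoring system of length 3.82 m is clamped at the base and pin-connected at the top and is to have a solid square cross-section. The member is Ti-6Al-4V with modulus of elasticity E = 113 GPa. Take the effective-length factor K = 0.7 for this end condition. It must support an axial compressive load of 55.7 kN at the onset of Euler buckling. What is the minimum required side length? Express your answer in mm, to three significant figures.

L_e = K·L = 0.7 × 3.82 = 2.674 m
Required I = P_cr·L_e²/(π²E) = 5.570×10^4 × 2.674² / (π² × 1.13×10^11) = 3.571×10^-7 m⁴
I_req = 3.571×10^5 mm⁴
Solid square: I = a⁴/12  ⇒  a = (12I)^(1/4) = (12×3.571×10^5)^(1/4) = 45.5 mm

a ≈ 45.5 mm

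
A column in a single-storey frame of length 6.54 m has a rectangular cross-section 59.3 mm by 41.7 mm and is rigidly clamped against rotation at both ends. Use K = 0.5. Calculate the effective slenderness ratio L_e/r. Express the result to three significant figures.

For a rectangle r_min = b/√12 = 41.7/√12 = 12.04 mm
L_e = K·L = 0.5 × 6.54 m = 3.270 m = 3270.0 mm
λ = L_e / r_min = 3270.0 / 12.04 = 272

λ ≈ 272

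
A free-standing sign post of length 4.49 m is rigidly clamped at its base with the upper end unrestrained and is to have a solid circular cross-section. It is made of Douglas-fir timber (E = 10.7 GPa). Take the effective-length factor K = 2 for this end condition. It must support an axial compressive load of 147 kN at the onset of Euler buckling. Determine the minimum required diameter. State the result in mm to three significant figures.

d ≈ 219 mm

L_e = K·L = 2 × 4.49 = 8.980 m
Required I = P_cr·L_e²/(π²E) = 1.470×10^5 × 8.980² / (π² × 1.07×10^10) = 1.123×10^-4 m⁴
I_req = 1.123×10^8 mm⁴
Solid circle: I = πd⁴/64  ⇒  d = (64I/π)^(1/4) = (64×1.123×10^8/π)^(1/4) = 219 mm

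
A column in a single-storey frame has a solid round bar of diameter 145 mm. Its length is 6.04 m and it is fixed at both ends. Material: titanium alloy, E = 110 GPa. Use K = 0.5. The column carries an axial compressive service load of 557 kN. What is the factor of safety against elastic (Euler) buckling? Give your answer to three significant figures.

I = πd⁴/64 = π×145⁴/64 = 2.170×10^7 mm⁴
I = 2.170×10^7 mm⁴ = 2.170×10^-5 m⁴
Effective length L_e = K·L = 0.5 × 6.04 = 3.020 m
P_cr = π²EI / L_e² = π² × 110×10⁹ × 2.170×10^-5 / 3.020² = 2.583×10^6 N
Factor of safety n = P_cr / P = 2583.0 / 557 = 4.64

n ≈ 4.64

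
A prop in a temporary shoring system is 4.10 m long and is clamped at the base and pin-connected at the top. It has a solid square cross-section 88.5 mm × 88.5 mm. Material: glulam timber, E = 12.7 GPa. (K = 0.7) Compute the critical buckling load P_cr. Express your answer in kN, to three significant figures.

P_cr ≈ 77.8 kN

I = a⁴/12 = 88.5⁴/12 = 5.112×10^6 mm⁴
I = 5.112×10^6 mm⁴ = 5.112×10^-6 m⁴
Effective length L_e = K·L = 0.7 × 4.10 = 2.870 m
P_cr = π²EI / L_e² = π² × 12.7×10⁹ × 5.112×10^-6 / 2.870² = 7.779×10^4 N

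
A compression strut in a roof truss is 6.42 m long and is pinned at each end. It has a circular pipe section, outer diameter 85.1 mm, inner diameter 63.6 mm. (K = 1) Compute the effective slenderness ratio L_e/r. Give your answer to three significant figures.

d_o = 85.1 mm, d_i = 63.6 mm
I = π(d_o⁴ − d_i⁴)/64 = π(85.1⁴ − 63.60⁴)/64 = 1.771×10^6 mm⁴
A = 2.511×10^3 mm²;  r_min = √(I/A) = √(1.771×10^6/2.511×10^3) = 26.56 mm
L_e = K·L = 1 × 6.42 m = 6.420 m = 6420.0 mm
λ = L_e / r_min = 6420.0 / 26.56 = 242

λ ≈ 242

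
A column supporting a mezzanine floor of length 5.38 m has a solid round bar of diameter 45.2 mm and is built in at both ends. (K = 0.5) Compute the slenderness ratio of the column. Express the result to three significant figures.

I = πd⁴/64 = π×45.2⁴/64 = 2.049×10^5 mm⁴
A = 1.605×10^3 mm²;  r_min = √(I/A) = √(2.049×10^5/1.605×10^3) = 11.30 mm
L_e = K·L = 0.5 × 5.38 m = 2.690 m = 2690.0 mm
λ = L_e / r_min = 2690.0 / 11.30 = 238

λ ≈ 238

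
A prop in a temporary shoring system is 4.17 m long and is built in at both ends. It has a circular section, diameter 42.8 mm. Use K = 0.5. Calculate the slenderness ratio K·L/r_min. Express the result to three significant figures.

I = πd⁴/64 = π×42.8⁴/64 = 1.647×10^5 mm⁴
A = 1.439×10^3 mm²;  r_min = √(I/A) = √(1.647×10^5/1.439×10^3) = 10.70 mm
L_e = K·L = 0.5 × 4.17 m = 2.085 m = 2085.0 mm
λ = L_e / r_min = 2085.0 / 10.70 = 195

λ ≈ 195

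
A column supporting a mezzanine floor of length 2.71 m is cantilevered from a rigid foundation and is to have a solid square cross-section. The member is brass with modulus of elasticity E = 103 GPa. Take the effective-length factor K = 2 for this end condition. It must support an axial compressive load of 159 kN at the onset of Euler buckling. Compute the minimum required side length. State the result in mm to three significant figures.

L_e = K·L = 2 × 2.71 = 5.420 m
Required I = P_cr·L_e²/(π²E) = 1.590×10^5 × 5.420² / (π² × 1.03×10^11) = 4.595×10^-6 m⁴
I_req = 4.595×10^6 mm⁴
Solid square: I = a⁴/12  ⇒  a = (12I)^(1/4) = (12×4.595×10^6)^(1/4) = 86.2 mm

a ≈ 86.2 mm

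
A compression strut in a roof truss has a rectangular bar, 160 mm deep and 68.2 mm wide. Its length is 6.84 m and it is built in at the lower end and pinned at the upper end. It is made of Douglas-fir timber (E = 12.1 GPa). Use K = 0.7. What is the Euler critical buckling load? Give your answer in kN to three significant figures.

P_cr ≈ 22.0 kN

Buckling occurs about the weak axis: I_min = h·b³/12 with b = 68.2 mm (the shorter side).
I_min = 160×68.2³/12 = 4.230×10^6 mm⁴
I = 4.230×10^6 mm⁴ = 4.230×10^-6 m⁴
Effective length L_e = K·L = 0.7 × 6.84 = 4.788 m
P_cr = π²EI / L_e² = π² × 12.1×10⁹ × 4.230×10^-6 / 4.788² = 2.203×10^4 N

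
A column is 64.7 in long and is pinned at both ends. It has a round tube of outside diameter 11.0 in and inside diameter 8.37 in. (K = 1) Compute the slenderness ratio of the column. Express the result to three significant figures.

λ ≈ 18.7

d_o = 11.0 in, d_i = 8.37 in
I = π(d_o⁴ − d_i⁴)/64 = π(11.0⁴ − 8.370⁴)/64 = 477.8 in⁴
A = 40.01 in²;  r_min = √(I/A) = √(477.8/40.01) = 3.456 in
L_e = K·L = 1 × 64.7 = 64.70 in
λ = L_e / r_min = 64.700 / 3.456 = 18.7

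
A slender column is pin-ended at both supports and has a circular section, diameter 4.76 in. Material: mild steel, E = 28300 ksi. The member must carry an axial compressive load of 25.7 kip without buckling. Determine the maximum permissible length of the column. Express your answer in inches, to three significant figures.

L_max ≈ 523 in

I = πd⁴/64 = π×4.76⁴/64 = 25.20 in⁴
At the buckling limit P_cr = P = 2.570×10^4 lb
From P_cr = π²EI/(K·L)²:  L = (1/K)·√(π²EI/P_cr) = (1/1)·√(π²×2.83×10^7×25.20/2.570×10^4)
L = 523 in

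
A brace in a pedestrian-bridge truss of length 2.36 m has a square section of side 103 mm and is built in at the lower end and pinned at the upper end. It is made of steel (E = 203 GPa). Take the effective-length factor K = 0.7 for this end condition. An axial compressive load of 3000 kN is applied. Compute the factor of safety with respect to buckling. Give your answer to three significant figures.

n ≈ 2.30

I = a⁴/12 = 103⁴/12 = 9.379×10^6 mm⁴
I = 9.379×10^6 mm⁴ = 9.379×10^-6 m⁴
Effective length L_e = K·L = 0.7 × 2.36 = 1.652 m
P_cr = π²EI / L_e² = π² × 203×10⁹ × 9.379×10^-6 / 1.652² = 6.886×10^6 N
Factor of safety n = P_cr / P = 6885.6 / 3000 = 2.30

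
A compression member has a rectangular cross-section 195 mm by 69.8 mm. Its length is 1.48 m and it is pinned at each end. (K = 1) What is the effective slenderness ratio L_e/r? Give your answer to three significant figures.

Buckling occurs about the weak axis: I_min = h·b³/12 with b = 69.8 mm (the shorter side).
I_min = 195×69.8³/12 = 5.526×10^6 mm⁴
A = 1.361×10^4 mm²;  r_min = √(I/A) = √(5.526×10^6/1.361×10^4) = 20.15 mm
L_e = K·L = 1 × 1.48 m = 1.480 m = 1480.0 mm
λ = L_e / r_min = 1480.0 / 20.15 = 73.5

λ ≈ 73.5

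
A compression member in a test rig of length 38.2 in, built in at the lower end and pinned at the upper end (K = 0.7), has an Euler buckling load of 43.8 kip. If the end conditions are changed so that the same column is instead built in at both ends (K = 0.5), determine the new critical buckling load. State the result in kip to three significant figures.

P_cr ≈ 85.8 kip

P_cr ∝ 1/K², so P_cr,new = P_cr,old × (K_old/K_new)² = 43.8 × (0.7/0.5)²
= 43.8 × 1.960 = 85.8 kip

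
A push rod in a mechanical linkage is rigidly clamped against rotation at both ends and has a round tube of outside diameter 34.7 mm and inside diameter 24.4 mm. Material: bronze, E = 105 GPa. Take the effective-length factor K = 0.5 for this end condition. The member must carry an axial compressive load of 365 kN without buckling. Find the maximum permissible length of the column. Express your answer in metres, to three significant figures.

d_o = 34.7 mm, d_i = 24.4 mm
I = π(d_o⁴ − d_i⁴)/64 = π(34.7⁴ − 24.40⁴)/64 = 5.377×10^4 mm⁴
I = 5.377×10^-8 m⁴
At the buckling limit P_cr = P = 3.650×10^5 N
From P_cr = π²EI/(K·L)²:  L = (1/K)·√(π²EI/P_cr) = (1/0.5)·√(π²×1.05×10^11×5.377×10^-8/3.650×10^5)
L = 0.781 m

L_max ≈ 0.781 m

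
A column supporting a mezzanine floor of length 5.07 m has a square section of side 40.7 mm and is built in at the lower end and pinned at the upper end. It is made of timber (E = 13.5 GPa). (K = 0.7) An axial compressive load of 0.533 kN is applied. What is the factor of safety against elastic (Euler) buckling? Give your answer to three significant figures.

I = a⁴/12 = 40.7⁴/12 = 2.287×10^5 mm⁴
I = 2.287×10^5 mm⁴ = 2.287×10^-7 m⁴
Effective length L_e = K·L = 0.7 × 5.07 = 3.549 m
P_cr = π²EI / L_e² = π² × 13.5×10⁹ × 2.287×10^-7 / 3.549² = 2.419×10^3 N
Factor of safety n = P_cr / P = 2.4189 / 0.533 = 4.54

n ≈ 4.54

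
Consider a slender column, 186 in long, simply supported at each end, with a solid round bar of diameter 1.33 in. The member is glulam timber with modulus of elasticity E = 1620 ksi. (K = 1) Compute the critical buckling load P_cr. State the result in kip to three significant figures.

I = πd⁴/64 = π×1.33⁴/64 = 0.1536 in⁴
Effective length L_e = K·L = 1 × 186 = 186.0 in
P_cr = π²EI / L_e² = π² × 1620×10³ × 0.1536 / 186.0² = 70.98 lb

P_cr ≈ 0.0710 kip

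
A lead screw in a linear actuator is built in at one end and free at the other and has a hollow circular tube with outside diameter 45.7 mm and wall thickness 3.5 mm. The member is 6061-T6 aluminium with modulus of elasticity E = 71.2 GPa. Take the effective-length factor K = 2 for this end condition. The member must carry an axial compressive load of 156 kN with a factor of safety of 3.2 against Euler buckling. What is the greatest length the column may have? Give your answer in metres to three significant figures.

L_max ≈ 0.191 m

Inner diameter d_i = 45.7 − 2×3.5 = 38.70 mm
I = π(d_o⁴ − d_i⁴)/64 = π(45.7⁴ − 38.70⁴)/64 = 1.040×10^5 mm⁴
I = 1.040×10^-7 m⁴
Required critical load P_cr = n·P = 3.2 × 156 = 499.2 kN = 4.992×10^5 N
From P_cr = π²EI/(K·L)²:  L = (1/K)·√(π²EI/P_cr) = (1/2)·√(π²×7.12×10^10×1.040×10^-7/4.992×10^5)
L = 0.191 m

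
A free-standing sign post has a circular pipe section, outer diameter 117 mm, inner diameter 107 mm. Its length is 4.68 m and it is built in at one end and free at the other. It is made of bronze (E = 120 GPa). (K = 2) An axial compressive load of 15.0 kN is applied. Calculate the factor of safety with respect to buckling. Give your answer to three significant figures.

n ≈ 2.49

d_o = 117 mm, d_i = 107 mm
I = π(d_o⁴ − d_i⁴)/64 = π(117⁴ − 107.0⁴)/64 = 2.764×10^6 mm⁴
I = 2.764×10^6 mm⁴ = 2.764×10^-6 m⁴
Effective length L_e = K·L = 2 × 4.68 = 9.360 m
P_cr = π²EI / L_e² = π² × 120×10⁹ × 2.764×10^-6 / 9.360² = 3.737×10^4 N
Factor of safety n = P_cr / P = 37.366 / 15.0 = 2.49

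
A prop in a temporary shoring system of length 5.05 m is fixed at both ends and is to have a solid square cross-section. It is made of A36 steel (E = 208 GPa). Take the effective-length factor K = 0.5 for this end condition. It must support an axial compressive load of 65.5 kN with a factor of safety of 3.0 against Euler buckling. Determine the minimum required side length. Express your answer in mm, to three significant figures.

Required P_cr = n·P = 3.0 × 65.5 = 196.5 kN
L_e = K·L = 0.5 × 5.05 = 2.525 m
Required I = P_cr·L_e²/(π²E) = 1.965×10^5 × 2.525² / (π² × 2.08×10^11) = 6.103×10^-7 m⁴
I_req = 6.103×10^5 mm⁴
Solid square: I = a⁴/12  ⇒  a = (12I)^(1/4) = (12×6.103×10^5)^(1/4) = 52.0 mm

a ≈ 52.0 mm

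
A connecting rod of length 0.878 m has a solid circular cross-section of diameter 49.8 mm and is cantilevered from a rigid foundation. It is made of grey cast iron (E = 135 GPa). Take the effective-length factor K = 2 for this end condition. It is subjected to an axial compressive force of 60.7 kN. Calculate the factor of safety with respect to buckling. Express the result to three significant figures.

n ≈ 2.15

I = πd⁴/64 = π×49.8⁴/64 = 3.019×10^5 mm⁴
I = 3.019×10^5 mm⁴ = 3.019×10^-7 m⁴
Effective length L_e = K·L = 2 × 0.878 = 1.756 m
P_cr = π²EI / L_e² = π² × 135×10⁹ × 3.019×10^-7 / 1.756² = 1.305×10^5 N
Factor of safety n = P_cr / P = 130.46 / 60.7 = 2.15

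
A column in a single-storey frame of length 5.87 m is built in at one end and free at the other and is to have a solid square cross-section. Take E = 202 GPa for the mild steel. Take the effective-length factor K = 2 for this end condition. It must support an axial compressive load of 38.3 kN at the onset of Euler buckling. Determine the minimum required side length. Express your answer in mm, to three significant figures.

L_e = K·L = 2 × 5.87 = 11.74 m
Required I = P_cr·L_e²/(π²E) = 3.830×10^4 × 11.74² / (π² × 2.02×10^11) = 2.648×10^-6 m⁴
I_req = 2.648×10^6 mm⁴
Solid square: I = a⁴/12  ⇒  a = (12I)^(1/4) = (12×2.648×10^6)^(1/4) = 75.1 mm

a ≈ 75.1 mm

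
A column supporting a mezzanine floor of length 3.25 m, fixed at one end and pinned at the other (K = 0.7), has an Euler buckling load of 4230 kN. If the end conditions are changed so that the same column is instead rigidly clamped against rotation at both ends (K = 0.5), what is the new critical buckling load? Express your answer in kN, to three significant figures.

P_cr ≈ 8290 kN

P_cr ∝ 1/K², so P_cr,new = P_cr,old × (K_old/K_new)² = 4230 × (0.7/0.5)²
= 4230 × 1.960 = 8290 kN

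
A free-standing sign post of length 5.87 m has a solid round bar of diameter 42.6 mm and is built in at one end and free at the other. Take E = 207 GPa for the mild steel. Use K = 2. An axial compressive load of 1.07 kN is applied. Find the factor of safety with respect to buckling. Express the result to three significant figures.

n ≈ 2.24

I = πd⁴/64 = π×42.6⁴/64 = 1.617×10^5 mm⁴
I = 1.617×10^5 mm⁴ = 1.617×10^-7 m⁴
Effective length L_e = K·L = 2 × 5.87 = 11.74 m
P_cr = π²EI / L_e² = π² × 207×10⁹ × 1.617×10^-7 / 11.74² = 2.396×10^3 N
Factor of safety n = P_cr / P = 2.3963 / 1.07 = 2.24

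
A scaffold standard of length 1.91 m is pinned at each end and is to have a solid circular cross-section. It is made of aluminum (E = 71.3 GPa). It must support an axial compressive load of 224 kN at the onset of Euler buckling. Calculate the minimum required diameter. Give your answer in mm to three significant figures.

L_e = K·L = 1 × 1.91 = 1.910 m
Required I = P_cr·L_e²/(π²E) = 2.240×10^5 × 1.910² / (π² × 7.13×10^10) = 1.161×10^-6 m⁴
I_req = 1.161×10^6 mm⁴
Solid circle: I = πd⁴/64  ⇒  d = (64I/π)^(1/4) = (64×1.161×10^6/π)^(1/4) = 69.7 mm

d ≈ 69.7 mm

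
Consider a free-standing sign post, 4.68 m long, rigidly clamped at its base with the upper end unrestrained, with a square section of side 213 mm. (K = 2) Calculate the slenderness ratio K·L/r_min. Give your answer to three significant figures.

λ ≈ 152

For a square r = a/√12 = 213/√12 = 61.49 mm
L_e = K·L = 2 × 4.68 m = 9.360 m = 9360.0 mm
λ = L_e / r_min = 9360.0 / 61.49 = 152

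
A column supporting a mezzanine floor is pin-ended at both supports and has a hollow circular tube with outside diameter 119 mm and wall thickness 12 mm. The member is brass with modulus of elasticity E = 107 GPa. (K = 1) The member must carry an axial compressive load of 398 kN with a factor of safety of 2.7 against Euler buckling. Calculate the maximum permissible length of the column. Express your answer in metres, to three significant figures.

Inner diameter d_i = 119 − 2×12 = 95.00 mm
I = π(d_o⁴ − d_i⁴)/64 = π(119⁴ − 95.00⁴)/64 = 5.845×10^6 mm⁴
I = 5.845×10^-6 m⁴
Required critical load P_cr = n·P = 2.7 × 398 = 1075 kN = 1.075×10^6 N
From P_cr = π²EI/(K·L)²:  L = (1/K)·√(π²EI/P_cr) = (1/1)·√(π²×1.07×10^11×5.845×10^-6/1.075×10^6)
L = 2.40 m

L_max ≈ 2.40 m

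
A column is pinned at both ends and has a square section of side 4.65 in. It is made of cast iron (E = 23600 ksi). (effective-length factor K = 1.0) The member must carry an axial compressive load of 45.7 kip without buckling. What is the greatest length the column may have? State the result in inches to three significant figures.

L_max ≈ 446 in

I = a⁴/12 = 4.65⁴/12 = 38.96 in⁴
At the buckling limit P_cr = P = 4.570×10^4 lb
From P_cr = π²EI/(K·L)²:  L = (1/K)·√(π²EI/P_cr) = (1/1)·√(π²×2.36×10^7×38.96/4.570×10^4)
L = 446 in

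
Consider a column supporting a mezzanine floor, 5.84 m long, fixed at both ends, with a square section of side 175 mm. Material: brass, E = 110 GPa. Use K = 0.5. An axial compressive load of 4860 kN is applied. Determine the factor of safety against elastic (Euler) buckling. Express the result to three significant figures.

I = a⁴/12 = 175⁴/12 = 7.816×10^7 mm⁴
I = 7.816×10^7 mm⁴ = 7.816×10^-5 m⁴
Effective length L_e = K·L = 0.5 × 5.84 = 2.920 m
P_cr = π²EI / L_e² = π² × 110×10⁹ × 7.816×10^-5 / 2.920² = 9.952×10^6 N
Factor of safety n = P_cr / P = 9951.7 / 4860 = 2.05

n ≈ 2.05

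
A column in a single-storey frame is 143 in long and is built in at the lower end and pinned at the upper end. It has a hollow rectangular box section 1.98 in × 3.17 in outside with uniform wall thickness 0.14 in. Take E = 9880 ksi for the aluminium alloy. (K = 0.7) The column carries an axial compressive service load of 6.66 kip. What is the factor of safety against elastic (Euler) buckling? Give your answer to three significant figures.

n ≈ 1.27

Inner dimensions: h_i = 3.17 − 2×0.14 = 2.890 in, b_i = 1.98 − 2×0.14 = 1.700 in
Weak-axis I_min = (h_o·b_o³ − h_i·b_i³)/12 with b_o = 1.98, b_i = 1.700 in (shorter outer/inner sides).
I_min = (3.17×1.98³ − 2.890×1.700³)/12 = 0.8674 in⁴
Effective length L_e = K·L = 0.7 × 143 = 100.1 in
P_cr = π²EI / L_e² = π² × 9880×10³ × 0.8674 / 100.1² = 8.441×10^3 lb
Factor of safety n = P_cr / P = 8.4408 / 6.66 = 1.27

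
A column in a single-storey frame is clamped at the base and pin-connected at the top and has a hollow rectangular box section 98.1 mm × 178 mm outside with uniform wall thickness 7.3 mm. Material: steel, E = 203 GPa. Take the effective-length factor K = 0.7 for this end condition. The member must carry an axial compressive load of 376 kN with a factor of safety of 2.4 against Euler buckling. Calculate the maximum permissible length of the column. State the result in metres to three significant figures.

L_max ≈ 5.25 m

Inner dimensions: h_i = 178 − 2×7.3 = 163.4 mm, b_i = 98.1 − 2×7.3 = 83.50 mm
Weak-axis I_min = (h_o·b_o³ − h_i·b_i³)/12 with b_o = 98.1, b_i = 83.50 mm (shorter outer/inner sides).
I_min = (178×98.1³ − 163.4×83.50³)/12 = 6.076×10^6 mm⁴
I = 6.076×10^-6 m⁴
Required critical load P_cr = n·P = 2.4 × 376 = 902.4 kN = 9.024×10^5 N
From P_cr = π²EI/(K·L)²:  L = (1/K)·√(π²EI/P_cr) = (1/0.7)·√(π²×2.03×10^11×6.076×10^-6/9.024×10^5)
L = 5.25 m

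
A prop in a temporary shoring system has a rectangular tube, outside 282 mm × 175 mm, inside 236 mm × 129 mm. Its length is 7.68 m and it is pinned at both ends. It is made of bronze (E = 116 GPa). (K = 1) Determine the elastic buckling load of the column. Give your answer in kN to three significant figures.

Weak-axis I_min = (h_o·b_o³ − h_i·b_i³)/12 with b_o = 175, b_i = 129.0 mm (shorter outer/inner sides).
I_min = (282×175³ − 236.0×129.0³)/12 = 8.373×10^7 mm⁴
I = 8.373×10^7 mm⁴ = 8.373×10^-5 m⁴
Effective length L_e = K·L = 1 × 7.68 = 7.680 m
P_cr = π²EI / L_e² = π² × 116×10⁹ × 8.373×10^-5 / 7.680² = 1.625×10^6 N

P_cr ≈ 1630 kN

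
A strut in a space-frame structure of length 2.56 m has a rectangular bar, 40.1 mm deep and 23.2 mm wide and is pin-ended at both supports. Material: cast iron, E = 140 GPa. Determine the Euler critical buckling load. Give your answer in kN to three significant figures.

Buckling occurs about the weak axis: I_min = h·b³/12 with b = 23.2 mm (the shorter side).
I_min = 40.1×23.2³/12 = 4.173×10^4 mm⁴
I = 4.173×10^4 mm⁴ = 4.173×10^-8 m⁴
Effective length L_e = K·L = 1 × 2.56 = 2.560 m
P_cr = π²EI / L_e² = π² × 140×10⁹ × 4.173×10^-8 / 2.560² = 8.798×10^3 N

P_cr ≈ 8.80 kN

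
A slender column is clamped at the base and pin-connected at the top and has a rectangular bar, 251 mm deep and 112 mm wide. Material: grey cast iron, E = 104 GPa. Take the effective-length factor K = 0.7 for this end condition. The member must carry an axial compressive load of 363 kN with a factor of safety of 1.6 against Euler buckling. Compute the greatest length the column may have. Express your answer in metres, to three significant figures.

Buckling occurs about the weak axis: I_min = h·b³/12 with b = 112 mm (the shorter side).
I_min = 251×112³/12 = 2.939×10^7 mm⁴
I = 2.939×10^-5 m⁴
Required critical load P_cr = n·P = 1.6 × 363 = 580.8 kN = 5.808×10^5 N
From P_cr = π²EI/(K·L)²:  L = (1/K)·√(π²EI/P_cr) = (1/0.7)·√(π²×1.04×10^11×2.939×10^-5/5.808×10^5)
L = 10.3 m

L_max ≈ 10.3 m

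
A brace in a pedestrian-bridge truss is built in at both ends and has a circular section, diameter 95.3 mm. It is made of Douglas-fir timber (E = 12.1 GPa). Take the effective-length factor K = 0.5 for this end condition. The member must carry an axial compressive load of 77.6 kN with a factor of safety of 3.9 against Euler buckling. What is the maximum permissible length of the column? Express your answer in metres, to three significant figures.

L_max ≈ 2.53 m

I = πd⁴/64 = π×95.3⁴/64 = 4.049×10^6 mm⁴
I = 4.049×10^-6 m⁴
Required critical load P_cr = n·P = 3.9 × 77.6 = 302.6 kN = 3.026×10^5 N
From P_cr = π²EI/(K·L)²:  L = (1/K)·√(π²EI/P_cr) = (1/0.5)·√(π²×1.21×10^10×4.049×10^-6/3.026×10^5)
L = 2.53 m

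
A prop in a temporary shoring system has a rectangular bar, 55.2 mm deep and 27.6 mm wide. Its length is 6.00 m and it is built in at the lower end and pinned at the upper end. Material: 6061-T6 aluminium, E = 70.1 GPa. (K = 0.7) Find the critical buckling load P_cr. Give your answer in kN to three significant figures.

Buckling occurs about the weak axis: I_min = h·b³/12 with b = 27.6 mm (the shorter side).
I_min = 55.2×27.6³/12 = 9.671×10^4 mm⁴
I = 9.671×10^4 mm⁴ = 9.671×10^-8 m⁴
Effective length L_e = K·L = 0.7 × 6.00 = 4.200 m
P_cr = π²EI / L_e² = π² × 70.1×10⁹ × 9.671×10^-8 / 4.200² = 3.793×10^3 N

P_cr ≈ 3.79 kN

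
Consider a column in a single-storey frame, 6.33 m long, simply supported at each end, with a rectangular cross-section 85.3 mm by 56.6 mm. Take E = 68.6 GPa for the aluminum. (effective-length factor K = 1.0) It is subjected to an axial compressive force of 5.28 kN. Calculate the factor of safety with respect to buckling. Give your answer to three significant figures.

n ≈ 4.12

Buckling occurs about the weak axis: I_min = h·b³/12 with b = 56.6 mm (the shorter side).
I_min = 85.3×56.6³/12 = 1.289×10^6 mm⁴
I = 1.289×10^6 mm⁴ = 1.289×10^-6 m⁴
Effective length L_e = K·L = 1 × 6.33 = 6.330 m
P_cr = π²EI / L_e² = π² × 68.6×10⁹ × 1.289×10^-6 / 6.330² = 2.178×10^4 N
Factor of safety n = P_cr / P = 21.779 / 5.28 = 4.12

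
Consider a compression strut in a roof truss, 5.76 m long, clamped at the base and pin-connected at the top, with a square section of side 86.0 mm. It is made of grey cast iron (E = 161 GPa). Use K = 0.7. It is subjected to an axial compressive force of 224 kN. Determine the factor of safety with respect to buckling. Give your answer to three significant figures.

n ≈ 1.99

I = a⁴/12 = 86.0⁴/12 = 4.558×10^6 mm⁴
I = 4.558×10^6 mm⁴ = 4.558×10^-6 m⁴
Effective length L_e = K·L = 0.7 × 5.76 = 4.032 m
P_cr = π²EI / L_e² = π² × 161×10⁹ × 4.558×10^-6 / 4.032² = 4.456×10^5 N
Factor of safety n = P_cr / P = 445.55 / 224 = 1.99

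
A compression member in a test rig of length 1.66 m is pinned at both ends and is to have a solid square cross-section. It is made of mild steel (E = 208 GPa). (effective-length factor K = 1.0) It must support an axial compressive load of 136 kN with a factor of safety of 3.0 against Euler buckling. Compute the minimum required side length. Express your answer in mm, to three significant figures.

a ≈ 50.6 mm

Required P_cr = n·P = 3.0 × 136 = 408.0 kN
L_e = K·L = 1 × 1.66 = 1.660 m
Required I = P_cr·L_e²/(π²E) = 4.080×10^5 × 1.660² / (π² × 2.08×10^11) = 5.477×10^-7 m⁴
I_req = 5.477×10^5 mm⁴
Solid square: I = a⁴/12  ⇒  a = (12I)^(1/4) = (12×5.477×10^5)^(1/4) = 50.6 mm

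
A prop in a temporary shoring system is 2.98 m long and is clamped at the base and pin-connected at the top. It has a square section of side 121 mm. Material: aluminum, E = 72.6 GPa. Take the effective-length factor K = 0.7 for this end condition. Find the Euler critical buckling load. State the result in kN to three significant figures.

P_cr ≈ 2940 kN

I = a⁴/12 = 121⁴/12 = 1.786×10^7 mm⁴
I = 1.786×10^7 mm⁴ = 1.786×10^-5 m⁴
Effective length L_e = K·L = 0.7 × 2.98 = 2.086 m
P_cr = π²EI / L_e² = π² × 72.6×10⁹ × 1.786×10^-5 / 2.086² = 2.941×10^6 N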